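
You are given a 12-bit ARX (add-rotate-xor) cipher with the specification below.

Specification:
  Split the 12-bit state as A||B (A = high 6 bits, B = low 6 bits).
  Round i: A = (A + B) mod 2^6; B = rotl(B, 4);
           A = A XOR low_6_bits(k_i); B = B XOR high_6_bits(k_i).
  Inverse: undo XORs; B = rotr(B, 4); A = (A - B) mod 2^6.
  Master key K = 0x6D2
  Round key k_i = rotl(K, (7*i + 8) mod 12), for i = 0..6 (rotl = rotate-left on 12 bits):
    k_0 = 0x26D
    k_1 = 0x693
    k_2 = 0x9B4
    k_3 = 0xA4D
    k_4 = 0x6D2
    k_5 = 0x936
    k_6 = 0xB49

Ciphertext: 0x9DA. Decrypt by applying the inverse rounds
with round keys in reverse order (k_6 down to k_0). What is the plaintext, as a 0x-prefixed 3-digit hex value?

s_0 = ciphertext = 0x9DA
s_1 = InvRound(s_0, k_6) = 0x3DF
s_2 = InvRound(s_1, k_5) = 0x2AF
s_3 = InvRound(s_2, k_4) = 0x153
s_4 = InvRound(s_3, k_3) = 0x76B
s_5 = InvRound(s_4, k_2) = 0xD74
s_6 = InvRound(s_5, k_1) = 0xB3A
s_7 = InvRound(s_6, k_0) = 0xC8F

0xC8F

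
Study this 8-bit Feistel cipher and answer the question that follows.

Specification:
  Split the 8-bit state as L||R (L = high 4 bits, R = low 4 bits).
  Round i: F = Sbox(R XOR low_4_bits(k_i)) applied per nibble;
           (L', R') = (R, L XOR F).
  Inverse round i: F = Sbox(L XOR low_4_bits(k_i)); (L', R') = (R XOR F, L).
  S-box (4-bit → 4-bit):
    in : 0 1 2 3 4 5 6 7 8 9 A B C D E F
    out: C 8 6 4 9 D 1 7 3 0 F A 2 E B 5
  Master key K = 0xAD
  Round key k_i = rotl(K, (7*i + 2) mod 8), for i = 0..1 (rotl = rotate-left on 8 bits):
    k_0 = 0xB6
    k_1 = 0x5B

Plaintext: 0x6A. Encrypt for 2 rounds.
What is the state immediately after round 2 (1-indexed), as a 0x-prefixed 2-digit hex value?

s_0 = plaintext = 0x6A
s_1 = Round(s_0, k_0) = 0xA4
s_2 = Round(s_1, k_1) = 0x4F

0x4F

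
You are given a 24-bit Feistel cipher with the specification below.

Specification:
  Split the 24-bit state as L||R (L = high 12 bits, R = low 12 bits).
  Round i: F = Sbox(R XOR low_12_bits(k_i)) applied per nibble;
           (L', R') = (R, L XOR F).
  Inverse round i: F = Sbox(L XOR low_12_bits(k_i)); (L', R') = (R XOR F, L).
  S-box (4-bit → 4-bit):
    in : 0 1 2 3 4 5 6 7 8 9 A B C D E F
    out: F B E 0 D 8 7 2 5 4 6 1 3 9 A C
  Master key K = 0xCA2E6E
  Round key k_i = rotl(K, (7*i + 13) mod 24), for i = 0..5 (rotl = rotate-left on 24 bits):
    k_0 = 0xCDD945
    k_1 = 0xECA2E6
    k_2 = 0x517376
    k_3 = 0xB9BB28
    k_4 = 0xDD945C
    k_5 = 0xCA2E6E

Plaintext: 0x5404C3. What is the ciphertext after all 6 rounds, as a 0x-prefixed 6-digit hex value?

0xA9E97F

s_0 = plaintext = 0x5404C3
s_1 = Round(s_0, k_0) = 0x4C3C17
s_2 = Round(s_1, k_1) = 0xC17E08
s_3 = Round(s_2, k_2) = 0xE0853D
s_4 = Round(s_3, k_3) = 0x53D4B0
s_5 = Round(s_4, k_4) = 0x4B0A9E
s_6 = Round(s_5, k_5) = 0xA9E97F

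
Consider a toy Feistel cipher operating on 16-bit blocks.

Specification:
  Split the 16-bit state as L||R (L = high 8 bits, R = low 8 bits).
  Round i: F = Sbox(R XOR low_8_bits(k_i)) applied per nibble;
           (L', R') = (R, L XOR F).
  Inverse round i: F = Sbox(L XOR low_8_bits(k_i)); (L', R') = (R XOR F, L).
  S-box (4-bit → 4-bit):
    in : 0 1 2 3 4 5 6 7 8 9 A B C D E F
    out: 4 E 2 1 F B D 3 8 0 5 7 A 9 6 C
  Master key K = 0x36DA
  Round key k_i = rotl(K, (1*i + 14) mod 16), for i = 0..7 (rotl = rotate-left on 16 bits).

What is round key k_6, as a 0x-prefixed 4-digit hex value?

K = 0x36DA
k_0 = rotl(K, (1*0+14) mod 16) = rotl(K, 14) = 0x8DB6
k_1 = rotl(K, (1*1+14) mod 16) = rotl(K, 15) = 0x1B6D
k_2 = rotl(K, (1*2+14) mod 16) = rotl(K, 0) = 0x36DA
k_3 = rotl(K, (1*3+14) mod 16) = rotl(K, 1) = 0x6DB4
k_4 = rotl(K, (1*4+14) mod 16) = rotl(K, 2) = 0xDB68
k_5 = rotl(K, (1*5+14) mod 16) = rotl(K, 3) = 0xB6D1
k_6 = rotl(K, (1*6+14) mod 16) = rotl(K, 4) = 0x6DA3

0x6DA3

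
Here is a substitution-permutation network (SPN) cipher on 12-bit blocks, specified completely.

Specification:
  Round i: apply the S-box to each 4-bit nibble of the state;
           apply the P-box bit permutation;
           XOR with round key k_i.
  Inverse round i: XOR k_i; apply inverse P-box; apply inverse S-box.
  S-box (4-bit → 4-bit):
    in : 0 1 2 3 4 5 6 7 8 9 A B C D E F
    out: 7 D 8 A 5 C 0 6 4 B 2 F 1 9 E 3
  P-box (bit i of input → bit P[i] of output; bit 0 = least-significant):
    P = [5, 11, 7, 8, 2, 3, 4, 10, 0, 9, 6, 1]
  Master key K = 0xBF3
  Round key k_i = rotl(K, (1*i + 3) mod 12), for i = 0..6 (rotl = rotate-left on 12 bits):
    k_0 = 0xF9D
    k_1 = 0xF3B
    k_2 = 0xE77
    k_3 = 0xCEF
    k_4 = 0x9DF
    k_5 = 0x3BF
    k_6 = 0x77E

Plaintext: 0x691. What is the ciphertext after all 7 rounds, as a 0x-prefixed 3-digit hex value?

0xE8E

s_0 = plaintext = 0x691
s_1 = Round(s_0, k_0) = 0xA31
s_2 = Round(s_1, k_1) = 0x893
s_3 = Round(s_2, k_2) = 0x33B
s_4 = Round(s_3, k_3) = 0x345
s_5 = Round(s_4, k_4) = 0xA49
s_6 = Round(s_5, k_5) = 0x88B
s_7 = Round(s_6, k_6) = 0xE8E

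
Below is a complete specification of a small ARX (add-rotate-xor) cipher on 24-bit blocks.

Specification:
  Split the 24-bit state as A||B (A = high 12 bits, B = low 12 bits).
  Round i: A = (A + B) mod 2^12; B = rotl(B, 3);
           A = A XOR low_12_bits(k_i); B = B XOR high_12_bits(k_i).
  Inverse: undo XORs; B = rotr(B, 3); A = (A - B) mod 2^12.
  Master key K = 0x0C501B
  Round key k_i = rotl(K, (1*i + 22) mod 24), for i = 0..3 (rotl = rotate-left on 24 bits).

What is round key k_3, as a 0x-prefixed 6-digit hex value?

K = 0x0C501B
k_0 = rotl(K, (1*0+22) mod 24) = rotl(K, 22) = 0xC31406
k_1 = rotl(K, (1*1+22) mod 24) = rotl(K, 23) = 0x86280D
k_2 = rotl(K, (1*2+22) mod 24) = rotl(K, 0) = 0x0C501B
k_3 = rotl(K, (1*3+22) mod 24) = rotl(K, 1) = 0x18A036

0x18A036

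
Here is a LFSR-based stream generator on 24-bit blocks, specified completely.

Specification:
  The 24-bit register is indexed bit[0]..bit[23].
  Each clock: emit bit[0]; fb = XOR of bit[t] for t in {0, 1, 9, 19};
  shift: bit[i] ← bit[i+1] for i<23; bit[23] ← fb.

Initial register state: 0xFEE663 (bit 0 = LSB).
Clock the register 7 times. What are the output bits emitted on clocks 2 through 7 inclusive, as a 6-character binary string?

reg_0 = 0xFEE663
clock 1: out=1, reg = 0x7F7331
clock 2: out=1, reg = 0xBFB998
clock 3: out=0, reg = 0xDFDCCC
clock 4: out=0, reg = 0xEFEE66
clock 5: out=0, reg = 0xF7F733
clock 6: out=1, reg = 0xFBFB99
clock 7: out=1, reg = 0xFDFDCC

100011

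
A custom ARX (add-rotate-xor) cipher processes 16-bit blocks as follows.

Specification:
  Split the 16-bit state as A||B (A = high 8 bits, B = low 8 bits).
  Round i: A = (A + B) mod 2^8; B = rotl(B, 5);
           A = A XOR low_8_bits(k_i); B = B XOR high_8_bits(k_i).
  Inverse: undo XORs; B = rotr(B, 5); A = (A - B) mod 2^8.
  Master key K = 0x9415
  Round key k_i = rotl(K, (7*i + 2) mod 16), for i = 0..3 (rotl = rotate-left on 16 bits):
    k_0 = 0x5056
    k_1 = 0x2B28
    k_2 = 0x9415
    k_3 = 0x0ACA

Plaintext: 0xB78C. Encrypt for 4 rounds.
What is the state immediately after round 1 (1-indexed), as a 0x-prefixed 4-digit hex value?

s_0 = plaintext = 0xB78C
s_1 = Round(s_0, k_0) = 0x15C1
s_2 = Round(s_1, k_1) = 0xFE13
s_3 = Round(s_2, k_2) = 0x04F6
s_4 = Round(s_3, k_3) = 0x30D4

0x15C1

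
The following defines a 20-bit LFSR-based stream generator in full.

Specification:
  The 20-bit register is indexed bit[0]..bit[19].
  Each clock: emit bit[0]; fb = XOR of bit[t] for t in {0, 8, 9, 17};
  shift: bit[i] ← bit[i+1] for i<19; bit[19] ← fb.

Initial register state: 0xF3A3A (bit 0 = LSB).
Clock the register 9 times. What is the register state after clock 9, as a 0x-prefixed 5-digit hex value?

0x6579D

reg_0 = 0xF3A3A
clock 1: out=0, reg = 0x79D1D
clock 2: out=1, reg = 0xBCE8E
clock 3: out=0, reg = 0x5E747
clock 4: out=1, reg = 0xAF3A3
clock 5: out=1, reg = 0x579D1
clock 6: out=1, reg = 0x2BCE8
clock 7: out=0, reg = 0x95E74
clock 8: out=0, reg = 0xCAF3A
clock 9: out=0, reg = 0x6579D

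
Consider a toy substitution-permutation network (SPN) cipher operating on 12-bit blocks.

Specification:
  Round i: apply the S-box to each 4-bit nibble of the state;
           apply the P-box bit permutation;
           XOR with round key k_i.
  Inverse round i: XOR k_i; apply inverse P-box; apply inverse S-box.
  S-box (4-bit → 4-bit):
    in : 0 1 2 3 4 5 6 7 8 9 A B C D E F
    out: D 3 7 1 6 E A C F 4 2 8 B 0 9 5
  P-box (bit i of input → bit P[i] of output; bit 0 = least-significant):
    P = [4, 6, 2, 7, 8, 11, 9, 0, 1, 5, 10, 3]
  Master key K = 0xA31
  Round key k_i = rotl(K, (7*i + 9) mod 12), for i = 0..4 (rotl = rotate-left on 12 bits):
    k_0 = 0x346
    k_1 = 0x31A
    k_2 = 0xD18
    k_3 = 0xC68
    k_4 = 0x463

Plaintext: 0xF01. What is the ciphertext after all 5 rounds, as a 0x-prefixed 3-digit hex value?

0x1EF

s_0 = plaintext = 0xF01
s_1 = Round(s_0, k_0) = 0x415
s_2 = Round(s_1, k_1) = 0xEFE
s_3 = Round(s_2, k_2) = 0xE82
s_4 = Round(s_3, k_3) = 0x737
s_5 = Round(s_4, k_4) = 0x1EF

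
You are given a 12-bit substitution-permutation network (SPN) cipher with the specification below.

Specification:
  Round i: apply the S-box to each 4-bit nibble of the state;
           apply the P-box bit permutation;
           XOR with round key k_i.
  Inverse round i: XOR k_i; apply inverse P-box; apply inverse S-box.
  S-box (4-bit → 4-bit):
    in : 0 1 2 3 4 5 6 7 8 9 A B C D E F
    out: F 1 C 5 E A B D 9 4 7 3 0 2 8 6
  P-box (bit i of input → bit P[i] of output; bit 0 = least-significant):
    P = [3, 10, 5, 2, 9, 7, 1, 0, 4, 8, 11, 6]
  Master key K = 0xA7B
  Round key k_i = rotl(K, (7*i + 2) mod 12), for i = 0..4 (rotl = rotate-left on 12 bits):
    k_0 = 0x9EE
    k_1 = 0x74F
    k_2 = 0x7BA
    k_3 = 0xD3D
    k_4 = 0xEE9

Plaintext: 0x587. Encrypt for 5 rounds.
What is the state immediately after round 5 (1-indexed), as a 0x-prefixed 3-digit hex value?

s_0 = plaintext = 0x587
s_1 = Round(s_0, k_0) = 0xA83
s_2 = Round(s_1, k_1) = 0xC76
s_3 = Round(s_2, k_2) = 0x1B5
s_4 = Round(s_3, k_3) = 0xBA9
s_5 = Round(s_4, k_4) = 0xD5B

0xD5B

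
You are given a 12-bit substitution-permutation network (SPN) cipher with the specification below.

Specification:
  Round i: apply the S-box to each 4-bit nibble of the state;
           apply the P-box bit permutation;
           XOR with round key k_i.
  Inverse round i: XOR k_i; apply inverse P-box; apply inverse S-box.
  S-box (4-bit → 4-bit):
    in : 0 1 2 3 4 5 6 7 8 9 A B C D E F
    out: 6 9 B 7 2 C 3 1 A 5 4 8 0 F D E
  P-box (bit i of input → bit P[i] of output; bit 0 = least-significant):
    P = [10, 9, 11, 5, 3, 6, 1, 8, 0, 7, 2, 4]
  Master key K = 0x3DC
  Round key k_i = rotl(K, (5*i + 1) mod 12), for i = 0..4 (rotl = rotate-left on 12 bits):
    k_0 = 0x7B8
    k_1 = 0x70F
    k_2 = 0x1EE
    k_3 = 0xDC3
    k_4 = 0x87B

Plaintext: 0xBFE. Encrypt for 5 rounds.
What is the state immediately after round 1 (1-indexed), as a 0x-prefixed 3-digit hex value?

0xACA

s_0 = plaintext = 0xBFE
s_1 = Round(s_0, k_0) = 0xACA
s_2 = Round(s_1, k_1) = 0xF0B
s_3 = Round(s_2, k_2) = 0x118
s_4 = Round(s_3, k_3) = 0xEFA
s_5 = Round(s_4, k_4) = 0x12C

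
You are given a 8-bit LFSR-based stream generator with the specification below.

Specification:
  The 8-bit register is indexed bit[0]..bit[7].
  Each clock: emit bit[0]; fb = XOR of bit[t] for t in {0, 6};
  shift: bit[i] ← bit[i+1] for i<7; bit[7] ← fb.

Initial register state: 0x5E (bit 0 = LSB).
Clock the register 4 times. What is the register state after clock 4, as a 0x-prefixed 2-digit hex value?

0x35

reg_0 = 0x5E
clock 1: out=0, reg = 0xAF
clock 2: out=1, reg = 0xD7
clock 3: out=1, reg = 0x6B
clock 4: out=1, reg = 0x35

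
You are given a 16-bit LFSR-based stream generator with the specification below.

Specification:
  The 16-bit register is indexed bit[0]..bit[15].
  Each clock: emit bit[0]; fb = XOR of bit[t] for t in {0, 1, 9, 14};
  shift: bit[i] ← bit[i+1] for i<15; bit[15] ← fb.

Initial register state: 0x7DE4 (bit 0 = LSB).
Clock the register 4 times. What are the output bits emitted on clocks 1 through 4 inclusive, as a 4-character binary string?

reg_0 = 0x7DE4
clock 1: out=0, reg = 0xBEF2
clock 2: out=0, reg = 0x5F79
clock 3: out=1, reg = 0xAFBC
clock 4: out=0, reg = 0xD7DE

0010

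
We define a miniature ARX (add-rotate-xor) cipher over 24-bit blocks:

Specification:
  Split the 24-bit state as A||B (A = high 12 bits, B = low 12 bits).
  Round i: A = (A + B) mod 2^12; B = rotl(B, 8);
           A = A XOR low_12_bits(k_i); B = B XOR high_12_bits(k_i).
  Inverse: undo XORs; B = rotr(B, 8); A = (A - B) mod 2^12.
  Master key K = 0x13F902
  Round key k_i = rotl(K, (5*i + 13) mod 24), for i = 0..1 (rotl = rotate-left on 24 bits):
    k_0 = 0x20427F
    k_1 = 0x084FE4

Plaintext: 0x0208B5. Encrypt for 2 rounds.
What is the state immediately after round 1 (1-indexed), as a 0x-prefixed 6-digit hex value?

s_0 = plaintext = 0x0208B5
s_1 = Round(s_0, k_0) = 0xAAA78F
s_2 = Round(s_1, k_1) = 0xDDDFFC

0xAAA78F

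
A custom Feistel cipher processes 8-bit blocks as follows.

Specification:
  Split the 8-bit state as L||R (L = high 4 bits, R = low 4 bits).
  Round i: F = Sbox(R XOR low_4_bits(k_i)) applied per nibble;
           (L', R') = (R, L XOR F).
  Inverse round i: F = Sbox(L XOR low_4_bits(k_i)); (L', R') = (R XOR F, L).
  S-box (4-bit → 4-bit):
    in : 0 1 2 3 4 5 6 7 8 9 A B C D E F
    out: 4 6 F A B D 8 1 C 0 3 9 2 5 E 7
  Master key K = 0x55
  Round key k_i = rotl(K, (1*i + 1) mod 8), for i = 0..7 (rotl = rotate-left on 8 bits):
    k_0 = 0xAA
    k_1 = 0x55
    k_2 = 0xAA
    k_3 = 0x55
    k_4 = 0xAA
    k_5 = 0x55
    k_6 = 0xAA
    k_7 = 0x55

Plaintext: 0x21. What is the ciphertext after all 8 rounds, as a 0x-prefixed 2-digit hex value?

s_0 = plaintext = 0x21
s_1 = Round(s_0, k_0) = 0x1B
s_2 = Round(s_1, k_1) = 0xBF
s_3 = Round(s_2, k_2) = 0xF6
s_4 = Round(s_3, k_3) = 0x65
s_5 = Round(s_4, k_4) = 0x51
s_6 = Round(s_5, k_5) = 0x1E
s_7 = Round(s_6, k_6) = 0xEA
s_8 = Round(s_7, k_7) = 0xA9

0xA9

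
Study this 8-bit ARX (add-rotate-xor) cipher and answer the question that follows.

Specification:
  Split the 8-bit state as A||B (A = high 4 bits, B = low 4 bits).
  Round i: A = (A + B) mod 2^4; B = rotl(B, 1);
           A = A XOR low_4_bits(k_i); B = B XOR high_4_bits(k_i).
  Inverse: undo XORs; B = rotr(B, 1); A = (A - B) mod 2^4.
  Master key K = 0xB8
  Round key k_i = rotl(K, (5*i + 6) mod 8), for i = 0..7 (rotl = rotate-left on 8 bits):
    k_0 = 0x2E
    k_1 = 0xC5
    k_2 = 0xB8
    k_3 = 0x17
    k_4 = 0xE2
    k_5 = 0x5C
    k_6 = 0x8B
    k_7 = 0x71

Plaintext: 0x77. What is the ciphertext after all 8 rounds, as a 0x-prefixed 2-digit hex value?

s_0 = plaintext = 0x77
s_1 = Round(s_0, k_0) = 0x0C
s_2 = Round(s_1, k_1) = 0x95
s_3 = Round(s_2, k_2) = 0x61
s_4 = Round(s_3, k_3) = 0x03
s_5 = Round(s_4, k_4) = 0x18
s_6 = Round(s_5, k_5) = 0x54
s_7 = Round(s_6, k_6) = 0x20
s_8 = Round(s_7, k_7) = 0x37

0x37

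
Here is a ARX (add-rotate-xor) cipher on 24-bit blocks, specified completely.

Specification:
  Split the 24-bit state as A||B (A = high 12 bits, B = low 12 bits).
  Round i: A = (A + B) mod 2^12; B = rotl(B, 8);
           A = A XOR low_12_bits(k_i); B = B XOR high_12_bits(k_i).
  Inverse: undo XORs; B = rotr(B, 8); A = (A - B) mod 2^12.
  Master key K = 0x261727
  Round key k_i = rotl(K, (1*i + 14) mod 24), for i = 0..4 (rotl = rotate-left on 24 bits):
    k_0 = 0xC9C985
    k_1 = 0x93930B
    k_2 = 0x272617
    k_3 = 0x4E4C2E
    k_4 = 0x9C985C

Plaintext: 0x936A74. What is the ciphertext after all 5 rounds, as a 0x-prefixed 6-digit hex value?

0xBF081F

s_0 = plaintext = 0x936A74
s_1 = Round(s_0, k_0) = 0xA2F83B
s_2 = Round(s_1, k_1) = 0x1612BA
s_3 = Round(s_2, k_2) = 0x20C859
s_4 = Round(s_3, k_3) = 0x64BD61
s_5 = Round(s_4, k_4) = 0xBF081F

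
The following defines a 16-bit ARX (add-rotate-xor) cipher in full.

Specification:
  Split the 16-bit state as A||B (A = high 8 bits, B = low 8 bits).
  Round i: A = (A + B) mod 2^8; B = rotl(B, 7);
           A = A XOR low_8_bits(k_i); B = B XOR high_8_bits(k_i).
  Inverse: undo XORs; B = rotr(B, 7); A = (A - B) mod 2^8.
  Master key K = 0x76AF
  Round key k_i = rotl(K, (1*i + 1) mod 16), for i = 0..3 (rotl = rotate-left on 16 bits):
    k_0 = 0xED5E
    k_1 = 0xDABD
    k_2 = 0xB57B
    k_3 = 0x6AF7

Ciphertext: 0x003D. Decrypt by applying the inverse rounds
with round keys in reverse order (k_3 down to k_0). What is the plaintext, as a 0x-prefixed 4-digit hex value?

s_0 = ciphertext = 0x003D
s_1 = InvRound(s_0, k_3) = 0x49AE
s_2 = InvRound(s_1, k_2) = 0xFC36
s_3 = InvRound(s_2, k_1) = 0x68D9
s_4 = InvRound(s_3, k_0) = 0xCE68

0xCE68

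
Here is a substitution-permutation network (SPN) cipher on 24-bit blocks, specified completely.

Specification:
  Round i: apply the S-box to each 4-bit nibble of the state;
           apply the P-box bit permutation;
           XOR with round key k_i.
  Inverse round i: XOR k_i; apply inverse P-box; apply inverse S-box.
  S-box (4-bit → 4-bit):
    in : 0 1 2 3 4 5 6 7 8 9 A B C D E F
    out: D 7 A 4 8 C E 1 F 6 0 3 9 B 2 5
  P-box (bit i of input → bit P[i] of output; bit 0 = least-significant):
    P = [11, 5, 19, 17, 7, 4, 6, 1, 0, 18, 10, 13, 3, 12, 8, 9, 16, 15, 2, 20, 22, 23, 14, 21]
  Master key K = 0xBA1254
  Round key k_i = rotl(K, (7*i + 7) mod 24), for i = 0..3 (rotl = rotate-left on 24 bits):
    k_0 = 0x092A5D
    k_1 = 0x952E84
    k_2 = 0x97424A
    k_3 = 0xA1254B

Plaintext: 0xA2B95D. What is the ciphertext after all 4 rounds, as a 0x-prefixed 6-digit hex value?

s_0 = plaintext = 0xA2B95D
s_1 = Round(s_0, k_0) = 0x1FB637
s_2 = Round(s_1, k_1) = 0x5052C8
s_3 = Round(s_2, k_2) = 0xA829EC
s_4 = Round(s_3, k_3) = 0xB6BB5F

0xB6BB5F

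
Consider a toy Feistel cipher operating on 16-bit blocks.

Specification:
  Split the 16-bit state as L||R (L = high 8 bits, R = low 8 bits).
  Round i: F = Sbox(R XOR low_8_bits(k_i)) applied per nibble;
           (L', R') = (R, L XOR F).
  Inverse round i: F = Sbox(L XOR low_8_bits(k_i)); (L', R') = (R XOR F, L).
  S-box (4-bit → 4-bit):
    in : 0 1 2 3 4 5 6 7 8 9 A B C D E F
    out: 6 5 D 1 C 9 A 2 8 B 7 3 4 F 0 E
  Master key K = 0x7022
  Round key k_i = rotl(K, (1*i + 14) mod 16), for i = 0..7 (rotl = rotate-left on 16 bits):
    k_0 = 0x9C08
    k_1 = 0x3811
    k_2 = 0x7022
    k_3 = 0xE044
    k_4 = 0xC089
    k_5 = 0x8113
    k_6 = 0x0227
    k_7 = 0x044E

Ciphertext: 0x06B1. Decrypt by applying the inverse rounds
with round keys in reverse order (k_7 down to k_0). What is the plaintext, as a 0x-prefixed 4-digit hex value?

0x7329

s_0 = ciphertext = 0x06B1
s_1 = InvRound(s_0, k_7) = 0x7906
s_2 = InvRound(s_1, k_6) = 0x9679
s_3 = InvRound(s_2, k_5) = 0xF096
s_4 = InvRound(s_3, k_4) = 0xBDF0
s_5 = InvRound(s_4, k_3) = 0x1BBD
s_6 = InvRound(s_5, k_2) = 0xA61B
s_7 = InvRound(s_6, k_1) = 0x29A6
s_8 = InvRound(s_7, k_0) = 0x7329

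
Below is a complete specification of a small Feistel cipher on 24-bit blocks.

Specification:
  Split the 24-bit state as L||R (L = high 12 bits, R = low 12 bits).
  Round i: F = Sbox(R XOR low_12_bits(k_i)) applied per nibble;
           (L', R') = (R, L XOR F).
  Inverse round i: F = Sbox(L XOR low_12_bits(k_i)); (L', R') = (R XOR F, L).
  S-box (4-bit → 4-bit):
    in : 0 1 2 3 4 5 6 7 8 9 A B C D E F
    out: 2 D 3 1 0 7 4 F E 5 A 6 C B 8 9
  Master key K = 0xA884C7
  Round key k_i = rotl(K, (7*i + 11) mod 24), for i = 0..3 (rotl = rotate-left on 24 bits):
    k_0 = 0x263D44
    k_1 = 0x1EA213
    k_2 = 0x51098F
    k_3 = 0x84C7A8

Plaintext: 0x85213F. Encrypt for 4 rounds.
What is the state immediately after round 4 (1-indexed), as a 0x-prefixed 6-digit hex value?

0x81DC37

s_0 = plaintext = 0x85213F
s_1 = Round(s_0, k_0) = 0x13F4A4
s_2 = Round(s_1, k_1) = 0x4A4550
s_3 = Round(s_2, k_2) = 0x55081D
s_4 = Round(s_3, k_3) = 0x81DC37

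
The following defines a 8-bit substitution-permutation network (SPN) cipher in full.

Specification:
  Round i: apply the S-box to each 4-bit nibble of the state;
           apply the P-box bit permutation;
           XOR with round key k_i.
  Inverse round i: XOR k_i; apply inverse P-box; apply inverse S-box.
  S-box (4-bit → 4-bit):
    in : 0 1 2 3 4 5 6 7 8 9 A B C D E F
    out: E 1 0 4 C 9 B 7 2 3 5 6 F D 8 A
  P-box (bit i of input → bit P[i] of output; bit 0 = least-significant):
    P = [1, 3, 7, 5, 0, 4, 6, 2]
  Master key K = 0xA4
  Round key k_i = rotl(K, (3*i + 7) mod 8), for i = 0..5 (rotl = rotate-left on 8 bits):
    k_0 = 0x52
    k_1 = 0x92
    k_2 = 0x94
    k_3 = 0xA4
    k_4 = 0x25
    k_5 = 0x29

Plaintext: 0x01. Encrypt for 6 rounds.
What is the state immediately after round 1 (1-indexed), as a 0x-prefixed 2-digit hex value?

0x04

s_0 = plaintext = 0x01
s_1 = Round(s_0, k_0) = 0x04
s_2 = Round(s_1, k_1) = 0x66
s_3 = Round(s_2, k_2) = 0xAB
s_4 = Round(s_3, k_3) = 0x6D
s_5 = Round(s_4, k_4) = 0x92
s_6 = Round(s_5, k_5) = 0x38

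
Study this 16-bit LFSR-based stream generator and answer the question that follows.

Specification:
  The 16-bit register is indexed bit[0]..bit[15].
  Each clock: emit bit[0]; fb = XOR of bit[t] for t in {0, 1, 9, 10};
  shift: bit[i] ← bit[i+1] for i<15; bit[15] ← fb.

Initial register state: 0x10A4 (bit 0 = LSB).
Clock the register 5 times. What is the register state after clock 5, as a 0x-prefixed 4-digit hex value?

reg_0 = 0x10A4
clock 1: out=0, reg = 0x0852
clock 2: out=0, reg = 0x8429
clock 3: out=1, reg = 0x4214
clock 4: out=0, reg = 0xA10A
clock 5: out=0, reg = 0xD085

0xD085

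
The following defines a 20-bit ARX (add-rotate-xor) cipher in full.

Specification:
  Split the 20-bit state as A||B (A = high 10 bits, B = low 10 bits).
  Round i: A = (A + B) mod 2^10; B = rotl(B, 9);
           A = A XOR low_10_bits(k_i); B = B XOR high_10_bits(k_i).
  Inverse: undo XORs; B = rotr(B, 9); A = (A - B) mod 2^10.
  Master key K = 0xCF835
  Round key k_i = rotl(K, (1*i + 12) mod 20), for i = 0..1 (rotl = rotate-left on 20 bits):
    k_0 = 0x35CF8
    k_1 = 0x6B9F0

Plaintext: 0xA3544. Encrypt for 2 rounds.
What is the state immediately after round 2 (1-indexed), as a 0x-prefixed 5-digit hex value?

0x9BB94

s_0 = plaintext = 0xA3544
s_1 = Round(s_0, k_0) = 0xCA475
s_2 = Round(s_1, k_1) = 0x9BB94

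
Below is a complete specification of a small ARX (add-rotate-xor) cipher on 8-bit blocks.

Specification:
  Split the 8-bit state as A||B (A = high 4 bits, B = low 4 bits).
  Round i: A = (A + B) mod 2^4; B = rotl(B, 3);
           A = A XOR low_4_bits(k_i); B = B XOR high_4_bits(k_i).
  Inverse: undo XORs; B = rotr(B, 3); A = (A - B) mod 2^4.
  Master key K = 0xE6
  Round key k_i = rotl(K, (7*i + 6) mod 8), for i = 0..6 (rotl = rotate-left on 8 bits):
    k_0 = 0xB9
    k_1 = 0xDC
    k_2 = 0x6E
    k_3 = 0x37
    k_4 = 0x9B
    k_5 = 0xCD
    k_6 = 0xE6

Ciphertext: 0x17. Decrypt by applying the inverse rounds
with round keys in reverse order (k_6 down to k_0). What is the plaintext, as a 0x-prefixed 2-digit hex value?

s_0 = ciphertext = 0x17
s_1 = InvRound(s_0, k_6) = 0x43
s_2 = InvRound(s_1, k_5) = 0xAF
s_3 = InvRound(s_2, k_4) = 0x5C
s_4 = InvRound(s_3, k_3) = 0x3F
s_5 = InvRound(s_4, k_2) = 0xA3
s_6 = InvRound(s_5, k_1) = 0x9D
s_7 = InvRound(s_6, k_0) = 0x4C

0x4C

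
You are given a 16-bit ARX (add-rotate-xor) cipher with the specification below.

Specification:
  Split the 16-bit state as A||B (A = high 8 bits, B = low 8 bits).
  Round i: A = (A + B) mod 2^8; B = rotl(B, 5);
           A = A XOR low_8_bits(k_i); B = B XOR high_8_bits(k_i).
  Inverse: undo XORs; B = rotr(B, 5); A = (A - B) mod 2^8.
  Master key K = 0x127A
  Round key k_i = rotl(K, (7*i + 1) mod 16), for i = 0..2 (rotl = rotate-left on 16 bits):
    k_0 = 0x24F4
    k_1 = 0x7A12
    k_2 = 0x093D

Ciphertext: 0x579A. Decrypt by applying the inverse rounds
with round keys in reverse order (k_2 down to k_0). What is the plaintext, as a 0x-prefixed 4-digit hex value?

s_0 = ciphertext = 0x579A
s_1 = InvRound(s_0, k_2) = 0xCE9C
s_2 = InvRound(s_1, k_1) = 0xA537
s_3 = InvRound(s_2, k_0) = 0xB998

0xB998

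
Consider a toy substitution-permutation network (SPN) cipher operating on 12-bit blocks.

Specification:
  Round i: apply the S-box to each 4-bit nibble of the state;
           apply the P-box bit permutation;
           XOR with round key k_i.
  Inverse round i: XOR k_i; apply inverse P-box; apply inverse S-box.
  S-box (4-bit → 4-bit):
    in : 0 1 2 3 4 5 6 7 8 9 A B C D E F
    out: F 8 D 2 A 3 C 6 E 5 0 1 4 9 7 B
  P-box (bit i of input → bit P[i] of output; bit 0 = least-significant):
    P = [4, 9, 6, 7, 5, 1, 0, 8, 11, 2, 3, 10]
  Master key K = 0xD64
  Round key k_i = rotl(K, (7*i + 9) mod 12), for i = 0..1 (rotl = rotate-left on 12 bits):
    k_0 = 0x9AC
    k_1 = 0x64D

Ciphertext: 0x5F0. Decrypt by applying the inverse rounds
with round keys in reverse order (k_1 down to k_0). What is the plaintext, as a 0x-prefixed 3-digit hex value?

s_0 = ciphertext = 0x5F0
s_1 = InvRound(s_0, k_1) = 0x72F
s_2 = InvRound(s_1, k_0) = 0xD74

0xD74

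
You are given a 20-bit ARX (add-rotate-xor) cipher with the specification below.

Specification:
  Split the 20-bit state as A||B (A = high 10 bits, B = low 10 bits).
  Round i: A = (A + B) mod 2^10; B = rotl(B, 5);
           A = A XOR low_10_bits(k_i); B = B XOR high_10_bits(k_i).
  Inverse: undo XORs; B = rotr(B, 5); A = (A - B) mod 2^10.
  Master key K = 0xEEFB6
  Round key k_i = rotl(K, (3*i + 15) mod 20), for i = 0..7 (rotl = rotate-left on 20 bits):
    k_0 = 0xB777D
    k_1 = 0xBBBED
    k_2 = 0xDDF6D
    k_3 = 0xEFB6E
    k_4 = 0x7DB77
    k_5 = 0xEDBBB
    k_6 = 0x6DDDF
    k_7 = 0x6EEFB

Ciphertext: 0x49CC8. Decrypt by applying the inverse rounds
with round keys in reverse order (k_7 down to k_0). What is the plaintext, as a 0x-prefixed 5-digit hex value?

0x216FA

s_0 = ciphertext = 0x49CC8
s_1 = InvRound(s_0, k_7) = 0x5C66B
s_2 = InvRound(s_1, k_6) = 0x4439E
s_3 = InvRound(s_2, k_5) = 0x6A901
s_4 = InvRound(s_3, k_4) = 0xFDAE7
s_5 = InvRound(s_4, k_3) = 0x5BB2A
s_6 = InvRound(s_5, k_2) = 0x987A2
s_7 = InvRound(s_6, k_1) = 0x0098A
s_8 = InvRound(s_7, k_0) = 0x216FA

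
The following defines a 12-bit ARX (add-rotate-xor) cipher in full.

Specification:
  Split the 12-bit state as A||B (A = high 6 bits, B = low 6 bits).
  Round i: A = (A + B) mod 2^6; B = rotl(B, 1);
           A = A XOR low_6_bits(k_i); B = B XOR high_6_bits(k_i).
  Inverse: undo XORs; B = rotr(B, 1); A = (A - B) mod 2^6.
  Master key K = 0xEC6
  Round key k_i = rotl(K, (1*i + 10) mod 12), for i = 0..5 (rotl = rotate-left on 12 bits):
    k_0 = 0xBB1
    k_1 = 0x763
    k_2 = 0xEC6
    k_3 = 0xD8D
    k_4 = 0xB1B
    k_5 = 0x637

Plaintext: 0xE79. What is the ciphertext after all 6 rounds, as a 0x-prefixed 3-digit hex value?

s_0 = plaintext = 0xE79
s_1 = Round(s_0, k_0) = 0x0DD
s_2 = Round(s_1, k_1) = 0x0E7
s_3 = Round(s_2, k_2) = 0xB34
s_4 = Round(s_3, k_3) = 0xB5F
s_5 = Round(s_4, k_4) = 0x5D2
s_6 = Round(s_5, k_5) = 0x7BC

0x7BC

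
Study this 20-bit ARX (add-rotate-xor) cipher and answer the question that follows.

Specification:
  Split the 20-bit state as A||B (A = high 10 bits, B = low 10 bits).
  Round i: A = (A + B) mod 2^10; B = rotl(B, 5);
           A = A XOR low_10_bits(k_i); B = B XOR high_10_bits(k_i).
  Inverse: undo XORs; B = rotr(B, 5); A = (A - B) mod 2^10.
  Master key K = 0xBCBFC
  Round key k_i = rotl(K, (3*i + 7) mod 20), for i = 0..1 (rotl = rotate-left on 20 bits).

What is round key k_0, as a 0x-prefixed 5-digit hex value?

0x5FE5E

K = 0xBCBFC
k_0 = rotl(K, (3*0+7) mod 20) = rotl(K, 7) = 0x5FE5E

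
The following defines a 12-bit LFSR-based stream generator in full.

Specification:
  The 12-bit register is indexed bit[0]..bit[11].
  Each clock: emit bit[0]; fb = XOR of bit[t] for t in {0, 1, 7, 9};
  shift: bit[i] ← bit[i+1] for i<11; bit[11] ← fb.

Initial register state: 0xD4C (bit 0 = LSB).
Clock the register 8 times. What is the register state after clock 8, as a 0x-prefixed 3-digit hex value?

reg_0 = 0xD4C
clock 1: out=0, reg = 0x6A6
clock 2: out=0, reg = 0xB53
clock 3: out=1, reg = 0xDA9
clock 4: out=1, reg = 0x6D4
clock 5: out=0, reg = 0x36A
clock 6: out=0, reg = 0x1B5
clock 7: out=1, reg = 0x0DA
clock 8: out=0, reg = 0x06D

0x06D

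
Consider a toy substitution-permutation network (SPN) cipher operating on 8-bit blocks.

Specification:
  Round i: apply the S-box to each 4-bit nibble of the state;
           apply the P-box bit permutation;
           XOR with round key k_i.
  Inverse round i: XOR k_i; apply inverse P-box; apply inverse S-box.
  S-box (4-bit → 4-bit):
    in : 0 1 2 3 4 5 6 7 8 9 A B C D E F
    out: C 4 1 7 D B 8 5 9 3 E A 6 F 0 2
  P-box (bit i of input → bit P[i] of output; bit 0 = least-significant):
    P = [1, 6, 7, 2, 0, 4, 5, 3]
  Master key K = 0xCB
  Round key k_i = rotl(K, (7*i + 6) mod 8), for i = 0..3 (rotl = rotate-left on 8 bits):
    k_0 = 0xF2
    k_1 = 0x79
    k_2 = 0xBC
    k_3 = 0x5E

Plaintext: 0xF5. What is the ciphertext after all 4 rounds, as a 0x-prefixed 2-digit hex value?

s_0 = plaintext = 0xF5
s_1 = Round(s_0, k_0) = 0xA4
s_2 = Round(s_1, k_1) = 0xC7
s_3 = Round(s_2, k_2) = 0x0E
s_4 = Round(s_3, k_3) = 0x76

0x76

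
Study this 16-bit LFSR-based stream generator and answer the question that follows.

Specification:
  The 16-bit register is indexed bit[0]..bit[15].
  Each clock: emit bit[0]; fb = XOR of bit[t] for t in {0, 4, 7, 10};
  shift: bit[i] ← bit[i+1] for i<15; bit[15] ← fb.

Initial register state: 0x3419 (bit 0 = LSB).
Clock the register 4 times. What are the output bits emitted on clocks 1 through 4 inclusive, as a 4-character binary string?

reg_0 = 0x3419
clock 1: out=1, reg = 0x9A0C
clock 2: out=0, reg = 0x4D06
clock 3: out=0, reg = 0xA683
clock 4: out=1, reg = 0xD341

1001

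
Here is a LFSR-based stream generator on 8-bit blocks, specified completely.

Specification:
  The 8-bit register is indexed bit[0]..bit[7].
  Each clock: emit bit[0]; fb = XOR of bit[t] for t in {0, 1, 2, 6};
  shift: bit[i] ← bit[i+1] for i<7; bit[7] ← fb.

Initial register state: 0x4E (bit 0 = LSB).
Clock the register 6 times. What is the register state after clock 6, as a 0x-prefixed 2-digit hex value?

reg_0 = 0x4E
clock 1: out=0, reg = 0xA7
clock 2: out=1, reg = 0xD3
clock 3: out=1, reg = 0xE9
clock 4: out=1, reg = 0x74
clock 5: out=0, reg = 0x3A
clock 6: out=0, reg = 0x9D

0x9D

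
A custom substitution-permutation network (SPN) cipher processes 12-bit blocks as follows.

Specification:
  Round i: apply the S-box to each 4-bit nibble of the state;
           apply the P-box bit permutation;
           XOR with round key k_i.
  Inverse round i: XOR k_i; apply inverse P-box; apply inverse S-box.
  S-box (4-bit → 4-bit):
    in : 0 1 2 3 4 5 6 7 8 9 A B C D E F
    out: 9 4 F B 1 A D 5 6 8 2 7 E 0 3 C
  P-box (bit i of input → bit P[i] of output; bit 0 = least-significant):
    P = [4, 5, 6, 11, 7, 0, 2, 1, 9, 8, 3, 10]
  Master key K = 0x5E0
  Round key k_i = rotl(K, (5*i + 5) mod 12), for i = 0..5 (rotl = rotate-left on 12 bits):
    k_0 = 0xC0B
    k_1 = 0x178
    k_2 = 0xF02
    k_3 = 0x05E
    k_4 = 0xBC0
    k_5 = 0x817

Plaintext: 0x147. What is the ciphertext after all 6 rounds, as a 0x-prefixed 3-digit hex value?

s_0 = plaintext = 0x147
s_1 = Round(s_0, k_0) = 0xCD3
s_2 = Round(s_1, k_1) = 0xC40
s_3 = Round(s_2, k_2) = 0x29A
s_4 = Round(s_3, k_3) = 0x774
s_5 = Round(s_4, k_4) = 0x95C
s_6 = Round(s_5, k_5) = 0x474

0x474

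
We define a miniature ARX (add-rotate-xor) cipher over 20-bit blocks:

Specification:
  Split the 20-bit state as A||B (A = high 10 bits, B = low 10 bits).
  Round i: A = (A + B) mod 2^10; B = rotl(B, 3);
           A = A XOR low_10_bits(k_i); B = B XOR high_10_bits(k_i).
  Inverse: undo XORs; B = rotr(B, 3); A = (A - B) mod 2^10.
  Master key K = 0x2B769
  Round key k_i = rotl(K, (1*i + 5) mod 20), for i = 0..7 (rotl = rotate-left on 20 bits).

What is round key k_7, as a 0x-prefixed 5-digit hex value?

K = 0x2B769
k_0 = rotl(K, (1*0+5) mod 20) = rotl(K, 5) = 0x6ED25
k_1 = rotl(K, (1*1+5) mod 20) = rotl(K, 6) = 0xDDA4A
k_2 = rotl(K, (1*2+5) mod 20) = rotl(K, 7) = 0xBB495
k_3 = rotl(K, (1*3+5) mod 20) = rotl(K, 8) = 0x7692B
k_4 = rotl(K, (1*4+5) mod 20) = rotl(K, 9) = 0xED256
k_5 = rotl(K, (1*5+5) mod 20) = rotl(K, 10) = 0xDA4AD
k_6 = rotl(K, (1*6+5) mod 20) = rotl(K, 11) = 0xB495B
k_7 = rotl(K, (1*7+5) mod 20) = rotl(K, 12) = 0x692B7

0x692B7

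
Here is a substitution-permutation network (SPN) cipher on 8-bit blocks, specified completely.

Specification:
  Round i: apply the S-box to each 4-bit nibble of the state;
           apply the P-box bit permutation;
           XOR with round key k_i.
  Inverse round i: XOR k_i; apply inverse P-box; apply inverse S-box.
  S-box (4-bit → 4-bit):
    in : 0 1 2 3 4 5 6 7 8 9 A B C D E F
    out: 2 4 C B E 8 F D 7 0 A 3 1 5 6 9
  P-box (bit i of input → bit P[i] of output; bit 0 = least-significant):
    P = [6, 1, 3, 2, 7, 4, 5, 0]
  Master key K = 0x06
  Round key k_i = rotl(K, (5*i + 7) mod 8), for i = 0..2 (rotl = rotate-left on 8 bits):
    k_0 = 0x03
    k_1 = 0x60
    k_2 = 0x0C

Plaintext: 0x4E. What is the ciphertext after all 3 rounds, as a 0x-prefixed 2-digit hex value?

s_0 = plaintext = 0x4E
s_1 = Round(s_0, k_0) = 0x38
s_2 = Round(s_1, k_1) = 0xBB
s_3 = Round(s_2, k_2) = 0xDE

0xDE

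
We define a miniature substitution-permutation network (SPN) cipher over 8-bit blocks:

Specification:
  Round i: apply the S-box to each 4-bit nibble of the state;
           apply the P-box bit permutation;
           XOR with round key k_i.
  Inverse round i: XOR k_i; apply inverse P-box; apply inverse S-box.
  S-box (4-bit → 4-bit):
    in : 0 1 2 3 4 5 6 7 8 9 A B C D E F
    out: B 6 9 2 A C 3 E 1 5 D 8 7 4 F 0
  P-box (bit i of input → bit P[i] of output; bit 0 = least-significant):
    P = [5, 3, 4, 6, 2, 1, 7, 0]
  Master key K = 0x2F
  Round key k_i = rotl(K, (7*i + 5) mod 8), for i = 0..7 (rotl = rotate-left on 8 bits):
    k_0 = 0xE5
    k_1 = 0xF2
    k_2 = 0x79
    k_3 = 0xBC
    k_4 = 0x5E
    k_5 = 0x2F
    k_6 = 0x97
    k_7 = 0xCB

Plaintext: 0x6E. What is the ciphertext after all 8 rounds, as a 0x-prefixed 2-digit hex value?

0x58

s_0 = plaintext = 0x6E
s_1 = Round(s_0, k_0) = 0x9B
s_2 = Round(s_1, k_1) = 0x36
s_3 = Round(s_2, k_2) = 0x53
s_4 = Round(s_3, k_3) = 0x35
s_5 = Round(s_4, k_4) = 0x0C
s_6 = Round(s_5, k_5) = 0x10
s_7 = Round(s_6, k_6) = 0x7D
s_8 = Round(s_7, k_7) = 0x58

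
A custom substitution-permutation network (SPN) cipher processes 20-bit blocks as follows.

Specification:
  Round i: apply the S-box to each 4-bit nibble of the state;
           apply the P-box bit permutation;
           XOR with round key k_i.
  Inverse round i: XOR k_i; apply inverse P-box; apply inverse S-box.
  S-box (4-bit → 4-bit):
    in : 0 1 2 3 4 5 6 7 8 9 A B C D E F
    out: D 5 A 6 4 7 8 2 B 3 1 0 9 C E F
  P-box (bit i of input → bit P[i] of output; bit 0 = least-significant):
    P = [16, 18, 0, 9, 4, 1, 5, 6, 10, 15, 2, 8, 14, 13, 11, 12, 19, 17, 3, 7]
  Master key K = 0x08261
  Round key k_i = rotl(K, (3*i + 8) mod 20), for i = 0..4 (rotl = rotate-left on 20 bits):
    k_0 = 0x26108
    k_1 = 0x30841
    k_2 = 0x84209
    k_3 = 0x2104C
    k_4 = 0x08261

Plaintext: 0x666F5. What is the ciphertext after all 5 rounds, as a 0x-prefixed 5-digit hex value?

s_0 = plaintext = 0x666F5
s_1 = Round(s_0, k_0) = 0x770FB
s_2 = Round(s_1, k_1) = 0x12D37
s_3 = Round(s_2, k_2) = 0x47327
s_4 = Round(s_3, k_3) = 0x6B002
s_5 = Round(s_4, k_4) = 0x48595

0x48595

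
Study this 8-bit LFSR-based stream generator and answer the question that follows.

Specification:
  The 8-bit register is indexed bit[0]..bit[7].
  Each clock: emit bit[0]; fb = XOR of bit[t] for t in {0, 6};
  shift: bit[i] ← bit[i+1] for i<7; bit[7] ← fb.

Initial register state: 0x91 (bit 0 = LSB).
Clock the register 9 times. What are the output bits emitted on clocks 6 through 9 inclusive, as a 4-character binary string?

0011

reg_0 = 0x91
clock 1: out=1, reg = 0xC8
clock 2: out=0, reg = 0xE4
clock 3: out=0, reg = 0xF2
clock 4: out=0, reg = 0xF9
clock 5: out=1, reg = 0x7C
clock 6: out=0, reg = 0xBE
clock 7: out=0, reg = 0x5F
clock 8: out=1, reg = 0x2F
clock 9: out=1, reg = 0x97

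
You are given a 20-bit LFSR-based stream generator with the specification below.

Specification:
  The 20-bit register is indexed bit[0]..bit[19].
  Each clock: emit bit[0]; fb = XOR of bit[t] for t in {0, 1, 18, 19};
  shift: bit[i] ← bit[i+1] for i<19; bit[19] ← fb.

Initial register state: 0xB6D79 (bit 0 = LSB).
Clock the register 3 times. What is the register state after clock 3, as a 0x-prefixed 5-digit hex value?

reg_0 = 0xB6D79
clock 1: out=1, reg = 0x5B6BC
clock 2: out=0, reg = 0xADB5E
clock 3: out=0, reg = 0x56DAF

0x56DAF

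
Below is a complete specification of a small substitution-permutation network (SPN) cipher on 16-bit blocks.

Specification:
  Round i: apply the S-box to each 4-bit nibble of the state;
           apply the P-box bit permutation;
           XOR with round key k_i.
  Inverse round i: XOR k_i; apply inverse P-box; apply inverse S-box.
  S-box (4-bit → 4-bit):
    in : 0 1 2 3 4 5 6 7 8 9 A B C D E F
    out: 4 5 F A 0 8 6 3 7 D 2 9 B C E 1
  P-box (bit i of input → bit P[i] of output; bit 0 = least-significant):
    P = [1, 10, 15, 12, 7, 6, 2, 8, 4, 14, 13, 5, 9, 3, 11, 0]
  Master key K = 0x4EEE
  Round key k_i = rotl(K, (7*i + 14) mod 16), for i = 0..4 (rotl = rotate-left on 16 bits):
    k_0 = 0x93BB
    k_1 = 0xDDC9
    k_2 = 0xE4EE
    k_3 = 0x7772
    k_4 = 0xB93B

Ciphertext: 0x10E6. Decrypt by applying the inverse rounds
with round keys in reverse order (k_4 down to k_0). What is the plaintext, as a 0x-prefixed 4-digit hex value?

s_0 = ciphertext = 0x10E6
s_1 = InvRound(s_0, k_4) = 0xE120
s_2 = InvRound(s_1, k_3) = 0xFFA2
s_3 = InvRound(s_2, k_2) = 0x84E5
s_4 = InvRound(s_3, k_1) = 0x63D5
s_5 = InvRound(s_4, k_0) = 0xAE69

0xAE69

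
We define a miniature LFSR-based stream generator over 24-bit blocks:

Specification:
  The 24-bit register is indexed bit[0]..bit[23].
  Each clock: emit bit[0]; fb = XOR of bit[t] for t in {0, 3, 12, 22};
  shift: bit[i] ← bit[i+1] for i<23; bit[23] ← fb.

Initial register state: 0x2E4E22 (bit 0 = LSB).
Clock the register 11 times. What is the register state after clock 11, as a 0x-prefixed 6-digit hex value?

0x7545C9

reg_0 = 0x2E4E22
clock 1: out=0, reg = 0x172711
clock 2: out=1, reg = 0x8B9388
clock 3: out=0, reg = 0x45C9C4
clock 4: out=0, reg = 0xA2E4E2
clock 5: out=0, reg = 0x517271
clock 6: out=1, reg = 0xA8B938
clock 7: out=0, reg = 0x545C9C
clock 8: out=0, reg = 0xAA2E4E
clock 9: out=0, reg = 0xD51727
clock 10: out=1, reg = 0xEA8B93
clock 11: out=1, reg = 0x7545C9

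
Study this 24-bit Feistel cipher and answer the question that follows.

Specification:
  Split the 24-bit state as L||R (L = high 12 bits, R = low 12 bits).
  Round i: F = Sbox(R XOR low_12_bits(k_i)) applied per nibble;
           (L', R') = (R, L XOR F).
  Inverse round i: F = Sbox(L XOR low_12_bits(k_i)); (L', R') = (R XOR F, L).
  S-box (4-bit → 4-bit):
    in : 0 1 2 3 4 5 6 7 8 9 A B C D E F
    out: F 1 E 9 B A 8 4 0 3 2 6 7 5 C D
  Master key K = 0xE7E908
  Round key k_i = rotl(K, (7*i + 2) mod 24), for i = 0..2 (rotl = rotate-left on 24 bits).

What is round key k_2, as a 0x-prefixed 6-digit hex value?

0x08E7E9

K = 0xE7E908
k_0 = rotl(K, (7*0+2) mod 24) = rotl(K, 2) = 0x9FA423
k_1 = rotl(K, (7*1+2) mod 24) = rotl(K, 9) = 0xD211CF
k_2 = rotl(K, (7*2+2) mod 24) = rotl(K, 16) = 0x08E7E9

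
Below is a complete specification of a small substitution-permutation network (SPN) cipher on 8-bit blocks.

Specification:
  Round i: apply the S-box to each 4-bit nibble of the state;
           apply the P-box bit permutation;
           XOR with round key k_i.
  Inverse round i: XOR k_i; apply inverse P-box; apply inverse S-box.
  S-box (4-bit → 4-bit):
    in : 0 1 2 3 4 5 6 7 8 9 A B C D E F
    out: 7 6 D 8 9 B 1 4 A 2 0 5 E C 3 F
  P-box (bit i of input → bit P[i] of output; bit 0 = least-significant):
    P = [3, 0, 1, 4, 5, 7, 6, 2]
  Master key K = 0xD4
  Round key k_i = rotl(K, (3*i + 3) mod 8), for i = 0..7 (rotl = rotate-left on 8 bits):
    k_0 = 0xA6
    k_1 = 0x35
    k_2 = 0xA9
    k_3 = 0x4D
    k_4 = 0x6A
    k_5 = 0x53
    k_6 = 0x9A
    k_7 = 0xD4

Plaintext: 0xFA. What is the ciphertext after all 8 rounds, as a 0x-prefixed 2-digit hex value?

0x43

s_0 = plaintext = 0xFA
s_1 = Round(s_0, k_0) = 0x42
s_2 = Round(s_1, k_1) = 0x0B
s_3 = Round(s_2, k_2) = 0x43
s_4 = Round(s_3, k_3) = 0x79
s_5 = Round(s_4, k_4) = 0x2B
s_6 = Round(s_5, k_5) = 0x3D
s_7 = Round(s_6, k_6) = 0x8C
s_8 = Round(s_7, k_7) = 0x43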